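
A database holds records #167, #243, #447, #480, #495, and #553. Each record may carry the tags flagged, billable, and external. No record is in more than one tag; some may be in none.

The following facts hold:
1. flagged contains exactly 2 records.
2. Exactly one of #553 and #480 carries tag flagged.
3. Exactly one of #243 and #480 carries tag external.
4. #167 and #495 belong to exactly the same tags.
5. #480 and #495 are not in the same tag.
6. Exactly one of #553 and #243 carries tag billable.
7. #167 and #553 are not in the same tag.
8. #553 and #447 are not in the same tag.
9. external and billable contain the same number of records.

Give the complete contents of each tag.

flagged = {#447, #480}; billable = {#553}; external = {#243}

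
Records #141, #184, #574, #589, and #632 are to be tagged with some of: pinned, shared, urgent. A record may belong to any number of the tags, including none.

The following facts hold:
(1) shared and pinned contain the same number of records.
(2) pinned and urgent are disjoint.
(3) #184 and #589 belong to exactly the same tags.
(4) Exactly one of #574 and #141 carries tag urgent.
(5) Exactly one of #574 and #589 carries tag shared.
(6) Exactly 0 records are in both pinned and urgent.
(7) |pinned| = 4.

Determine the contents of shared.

shared = {#141, #184, #589, #632}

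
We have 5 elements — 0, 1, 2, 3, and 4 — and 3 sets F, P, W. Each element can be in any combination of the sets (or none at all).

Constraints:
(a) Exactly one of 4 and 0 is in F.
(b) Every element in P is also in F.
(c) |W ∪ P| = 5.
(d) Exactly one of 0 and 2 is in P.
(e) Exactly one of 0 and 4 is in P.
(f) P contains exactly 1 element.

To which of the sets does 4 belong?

4: W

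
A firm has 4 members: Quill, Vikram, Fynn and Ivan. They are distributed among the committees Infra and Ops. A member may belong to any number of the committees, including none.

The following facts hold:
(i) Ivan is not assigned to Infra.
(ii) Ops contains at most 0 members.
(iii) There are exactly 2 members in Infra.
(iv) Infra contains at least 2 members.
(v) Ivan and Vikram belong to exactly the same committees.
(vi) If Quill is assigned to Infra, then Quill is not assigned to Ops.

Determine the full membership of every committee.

Infra = {Fynn, Quill}; Ops = {}

From (i): Ivan ∉ Infra.
(ii): Ops already has 0, so the rest are out.
(v): Vikram matches Ivan: Vikram ∉ Infra.
(iii): only 2 candidates remain for Infra, so all are in.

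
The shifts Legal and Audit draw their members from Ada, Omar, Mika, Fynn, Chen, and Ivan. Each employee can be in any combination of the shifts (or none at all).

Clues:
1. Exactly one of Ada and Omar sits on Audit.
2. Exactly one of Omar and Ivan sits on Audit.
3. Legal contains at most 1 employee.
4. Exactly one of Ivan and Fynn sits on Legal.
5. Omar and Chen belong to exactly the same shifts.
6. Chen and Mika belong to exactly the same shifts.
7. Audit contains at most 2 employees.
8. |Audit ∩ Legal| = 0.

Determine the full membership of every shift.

Legal = {Fynn}; Audit = {Ada, Ivan}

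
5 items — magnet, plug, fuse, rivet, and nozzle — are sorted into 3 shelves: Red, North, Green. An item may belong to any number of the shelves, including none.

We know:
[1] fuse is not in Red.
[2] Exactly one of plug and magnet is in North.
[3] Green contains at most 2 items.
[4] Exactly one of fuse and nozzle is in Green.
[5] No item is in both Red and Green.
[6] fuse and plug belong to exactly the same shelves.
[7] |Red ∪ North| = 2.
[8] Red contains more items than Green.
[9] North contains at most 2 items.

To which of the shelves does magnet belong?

From (1): fuse ∉ Red.
(6): plug matches fuse: plug ∉ Red.
Suppose magnet ∉ Red: no assignment then satisfies all the clues, so magnet ∈ Red.

magnet: North, Red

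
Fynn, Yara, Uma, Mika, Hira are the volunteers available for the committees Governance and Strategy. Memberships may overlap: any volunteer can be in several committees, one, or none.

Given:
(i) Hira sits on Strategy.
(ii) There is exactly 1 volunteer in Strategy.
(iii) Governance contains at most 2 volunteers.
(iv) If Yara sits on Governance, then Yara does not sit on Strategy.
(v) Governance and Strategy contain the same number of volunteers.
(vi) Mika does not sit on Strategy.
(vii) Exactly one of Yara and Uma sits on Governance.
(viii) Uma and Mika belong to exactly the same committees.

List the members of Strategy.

Strategy = {Hira}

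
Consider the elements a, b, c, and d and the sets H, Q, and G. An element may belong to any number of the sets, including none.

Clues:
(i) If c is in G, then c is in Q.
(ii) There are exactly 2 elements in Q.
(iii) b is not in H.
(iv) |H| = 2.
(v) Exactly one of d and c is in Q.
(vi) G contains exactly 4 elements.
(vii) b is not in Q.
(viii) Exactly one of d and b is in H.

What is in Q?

From (iii): b ∉ H.
From (vii): b ∉ Q.
(vi): only 4 candidates remain for G, so all are in.
(viii) (exactly one): d ∈ H.
(i): c ∈ Q.
(v) (exactly one): d ∉ Q.
(ii): only 2 candidates remain for Q, so all are in.

Q = {a, c}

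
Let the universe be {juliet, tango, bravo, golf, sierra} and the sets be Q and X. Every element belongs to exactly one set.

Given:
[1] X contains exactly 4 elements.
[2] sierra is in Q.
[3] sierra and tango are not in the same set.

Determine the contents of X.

From (2): sierra ∈ Q.
(1): only 4 candidates remain for X, so all are in.

X = {bravo, golf, juliet, tango}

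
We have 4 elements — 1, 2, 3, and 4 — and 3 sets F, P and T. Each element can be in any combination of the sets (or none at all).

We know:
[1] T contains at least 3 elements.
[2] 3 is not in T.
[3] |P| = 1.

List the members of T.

From (2): 3 ∉ T.
(1): only 3 candidates remain for T, so all are in.

T = {1, 2, 4}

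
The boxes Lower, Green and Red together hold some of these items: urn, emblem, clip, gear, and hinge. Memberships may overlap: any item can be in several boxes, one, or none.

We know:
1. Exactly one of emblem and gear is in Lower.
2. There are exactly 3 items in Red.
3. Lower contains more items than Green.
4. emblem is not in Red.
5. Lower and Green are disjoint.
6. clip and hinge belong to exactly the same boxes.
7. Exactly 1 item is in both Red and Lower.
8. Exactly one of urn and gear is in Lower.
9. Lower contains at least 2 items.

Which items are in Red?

Red = {clip, hinge, urn}

From (4): emblem ∉ Red.
Suppose urn ∉ Red: no assignment then satisfies all the clues, so urn ∈ Red.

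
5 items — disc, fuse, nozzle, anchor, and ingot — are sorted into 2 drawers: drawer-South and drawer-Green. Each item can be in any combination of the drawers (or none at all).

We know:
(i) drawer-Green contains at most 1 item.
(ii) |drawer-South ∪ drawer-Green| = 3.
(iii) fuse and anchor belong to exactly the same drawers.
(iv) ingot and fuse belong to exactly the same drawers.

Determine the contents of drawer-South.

drawer-South = {anchor, fuse, ingot}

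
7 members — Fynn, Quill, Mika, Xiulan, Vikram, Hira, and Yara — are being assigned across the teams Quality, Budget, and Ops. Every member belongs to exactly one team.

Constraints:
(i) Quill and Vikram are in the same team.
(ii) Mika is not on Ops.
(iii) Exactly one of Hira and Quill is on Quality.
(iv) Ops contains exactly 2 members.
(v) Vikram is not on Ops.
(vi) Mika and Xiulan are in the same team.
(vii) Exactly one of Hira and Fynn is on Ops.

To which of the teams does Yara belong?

From (ii): Mika ∉ Ops.
From (v): Vikram ∉ Ops.
(i): Quill matches Vikram: Quill ∉ Ops.
(vi): Xiulan matches Mika: Xiulan ∉ Ops.
Suppose Yara ∈ Quality: no assignment then satisfies all the clues, so Yara ∉ Quality.

Yara: Ops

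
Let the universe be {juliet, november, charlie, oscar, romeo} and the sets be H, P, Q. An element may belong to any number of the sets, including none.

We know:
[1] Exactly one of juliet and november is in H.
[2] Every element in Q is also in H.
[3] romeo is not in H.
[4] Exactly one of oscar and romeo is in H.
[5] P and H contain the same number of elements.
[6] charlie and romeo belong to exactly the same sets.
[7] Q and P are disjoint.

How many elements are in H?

2

From (3): romeo ∉ H.
(2) contrapositive: romeo ∉ Q.
(4) (exactly one): oscar ∈ H.
(6): charlie matches romeo: charlie ∉ H.
(6): charlie matches romeo: charlie ∉ Q.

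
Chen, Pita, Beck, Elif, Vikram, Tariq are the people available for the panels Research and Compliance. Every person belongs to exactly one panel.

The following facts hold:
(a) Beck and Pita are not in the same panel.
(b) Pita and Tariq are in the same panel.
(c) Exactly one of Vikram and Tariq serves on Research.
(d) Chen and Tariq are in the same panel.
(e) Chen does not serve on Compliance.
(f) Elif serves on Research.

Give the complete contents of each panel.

From (e): Chen ∉ Compliance.
From (f): Elif ∈ Research.
(d): Tariq matches Chen: Tariq ∉ Compliance.
Only one panel left: Chen ∈ Research.
Only one panel left: Tariq ∈ Research.
(b): Pita matches Tariq: Pita ∈ Research.
(c) (exactly one): Vikram ∉ Research.
Only one panel left: Vikram ∈ Compliance.
(a): Beck ∉ Research.
Only one panel left: Beck ∈ Compliance.

Research = {Chen, Elif, Pita, Tariq}; Compliance = {Beck, Vikram}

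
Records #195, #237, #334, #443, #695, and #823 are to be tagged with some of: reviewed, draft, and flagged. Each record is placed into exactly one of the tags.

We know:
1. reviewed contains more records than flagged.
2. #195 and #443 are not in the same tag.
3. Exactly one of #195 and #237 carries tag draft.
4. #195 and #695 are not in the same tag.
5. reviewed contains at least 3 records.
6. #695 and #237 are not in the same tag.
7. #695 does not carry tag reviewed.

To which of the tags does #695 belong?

From (7): #695 ∉ reviewed.
Suppose #695 ∈ draft: no assignment then satisfies all the clues, so #695 ∉ draft.

#695: flagged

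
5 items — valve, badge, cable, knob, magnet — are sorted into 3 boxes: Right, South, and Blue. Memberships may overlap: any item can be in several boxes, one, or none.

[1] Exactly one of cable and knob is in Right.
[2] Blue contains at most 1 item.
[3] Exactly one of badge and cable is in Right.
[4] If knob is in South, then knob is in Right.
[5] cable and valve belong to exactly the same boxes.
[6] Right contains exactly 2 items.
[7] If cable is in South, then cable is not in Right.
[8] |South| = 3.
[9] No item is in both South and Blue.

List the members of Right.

Right = {badge, knob}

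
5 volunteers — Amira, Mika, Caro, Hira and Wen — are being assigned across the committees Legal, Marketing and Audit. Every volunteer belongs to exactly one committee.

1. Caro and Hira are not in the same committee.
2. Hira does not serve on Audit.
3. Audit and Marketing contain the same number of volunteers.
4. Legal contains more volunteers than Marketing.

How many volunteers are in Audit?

1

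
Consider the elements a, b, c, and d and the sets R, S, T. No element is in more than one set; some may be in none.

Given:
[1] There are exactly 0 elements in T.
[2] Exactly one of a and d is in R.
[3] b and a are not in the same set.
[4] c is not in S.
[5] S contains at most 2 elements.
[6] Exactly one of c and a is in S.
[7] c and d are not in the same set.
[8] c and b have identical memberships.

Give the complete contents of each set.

From (4): c ∉ S.
(1): T already has 0, so the rest are out.
(6) (exactly one): a ∈ S.
(8): b matches c: b ∉ S.
(2) (exactly one): d ∈ R.
(7): c ∉ R.
(8): b matches c: b ∉ R.

R = {d}; S = {a}; T = {}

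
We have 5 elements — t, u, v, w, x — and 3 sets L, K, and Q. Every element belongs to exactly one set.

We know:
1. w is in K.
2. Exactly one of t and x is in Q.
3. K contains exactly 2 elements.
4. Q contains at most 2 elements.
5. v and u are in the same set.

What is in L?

L = {u, v}

From (1): w ∈ K.
Suppose t ∈ L: no assignment then satisfies all the clues, so t ∉ L.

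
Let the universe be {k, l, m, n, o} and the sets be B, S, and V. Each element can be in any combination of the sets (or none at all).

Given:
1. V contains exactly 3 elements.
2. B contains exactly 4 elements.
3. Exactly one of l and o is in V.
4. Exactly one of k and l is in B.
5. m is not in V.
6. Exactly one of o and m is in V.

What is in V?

From (5): m ∉ V.
(6) (exactly one): o ∈ V.
(3) (exactly one): l ∉ V.
(1): only 3 candidates remain for V, so all are in.

V = {k, n, o}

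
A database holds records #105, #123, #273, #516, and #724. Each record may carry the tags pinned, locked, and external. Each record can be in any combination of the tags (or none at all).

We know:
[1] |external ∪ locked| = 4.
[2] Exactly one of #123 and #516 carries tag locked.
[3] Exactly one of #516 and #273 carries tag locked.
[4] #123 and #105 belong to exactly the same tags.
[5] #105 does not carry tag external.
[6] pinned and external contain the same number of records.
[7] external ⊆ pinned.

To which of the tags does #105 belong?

From (5): #105 ∉ external.
(4): #123 matches #105: #123 ∉ external.
Suppose #105 ∈ pinned: no assignment then satisfies all the clues, so #105 ∉ pinned.

#105: locked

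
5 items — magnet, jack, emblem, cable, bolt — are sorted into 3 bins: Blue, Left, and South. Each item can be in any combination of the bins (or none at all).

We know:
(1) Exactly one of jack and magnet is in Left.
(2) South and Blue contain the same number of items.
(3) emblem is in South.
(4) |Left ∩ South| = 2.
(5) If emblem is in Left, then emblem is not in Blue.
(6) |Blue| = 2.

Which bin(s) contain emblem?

emblem: Left, South

From (3): emblem ∈ South.
Suppose emblem ∈ Blue: no assignment then satisfies all the clues, so emblem ∉ Blue.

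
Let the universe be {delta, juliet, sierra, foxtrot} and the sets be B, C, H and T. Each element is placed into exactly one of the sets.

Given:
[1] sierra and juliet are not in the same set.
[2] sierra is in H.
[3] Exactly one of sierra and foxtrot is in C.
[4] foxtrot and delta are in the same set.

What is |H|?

1

From (2): sierra ∈ H.
(1): juliet ∉ H.
(3) (exactly one): foxtrot ∈ C.
(4): delta matches foxtrot: delta ∉ B.
(4): delta matches foxtrot: delta ∈ C.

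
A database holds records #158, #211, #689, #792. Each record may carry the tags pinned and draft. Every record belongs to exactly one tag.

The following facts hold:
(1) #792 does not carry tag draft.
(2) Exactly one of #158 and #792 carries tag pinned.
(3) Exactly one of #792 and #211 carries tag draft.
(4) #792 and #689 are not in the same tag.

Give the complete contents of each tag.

pinned = {#792}; draft = {#158, #211, #689}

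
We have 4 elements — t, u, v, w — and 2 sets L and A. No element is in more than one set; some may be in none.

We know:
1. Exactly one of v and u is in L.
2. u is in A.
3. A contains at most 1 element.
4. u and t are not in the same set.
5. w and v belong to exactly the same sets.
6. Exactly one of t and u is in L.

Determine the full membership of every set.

From (2): u ∈ A.
(1) (exactly one): v ∈ L.
(3): A already has 1, so the rest are out.
(5): w matches v: w ∈ L.
(6) (exactly one): t ∈ L.

L = {t, v, w}; A = {u}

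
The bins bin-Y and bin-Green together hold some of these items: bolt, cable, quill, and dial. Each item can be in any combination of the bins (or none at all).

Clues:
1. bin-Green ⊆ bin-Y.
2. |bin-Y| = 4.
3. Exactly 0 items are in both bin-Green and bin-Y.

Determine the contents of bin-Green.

bin-Green = {}

(2): only 4 candidates remain for bin-Y, so all are in.
Suppose bolt ∈ bin-Green: no assignment then satisfies all the clues, so bolt ∉ bin-Green.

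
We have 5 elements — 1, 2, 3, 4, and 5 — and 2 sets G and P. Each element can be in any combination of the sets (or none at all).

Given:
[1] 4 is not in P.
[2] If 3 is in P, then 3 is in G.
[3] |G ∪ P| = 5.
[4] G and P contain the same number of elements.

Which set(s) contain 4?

From (1): 4 ∉ P.
Suppose 4 ∉ G: no assignment then satisfies all the clues, so 4 ∈ G.

4: G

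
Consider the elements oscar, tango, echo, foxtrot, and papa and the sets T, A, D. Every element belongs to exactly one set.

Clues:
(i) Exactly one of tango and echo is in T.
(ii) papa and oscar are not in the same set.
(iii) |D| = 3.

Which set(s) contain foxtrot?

foxtrot: D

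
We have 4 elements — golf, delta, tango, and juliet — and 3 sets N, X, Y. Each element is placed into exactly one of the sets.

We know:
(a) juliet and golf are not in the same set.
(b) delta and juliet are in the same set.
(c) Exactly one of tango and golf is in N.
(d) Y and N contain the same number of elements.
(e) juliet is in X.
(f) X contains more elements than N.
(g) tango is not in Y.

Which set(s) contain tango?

tango: N

From (e): juliet ∈ X.
From (g): tango ∉ Y.
(a): golf ∉ X.
(b): delta matches juliet: delta ∉ N.
(b): delta matches juliet: delta ∈ X.
Suppose tango ∉ N: no assignment then satisfies all the clues, so tango ∈ N.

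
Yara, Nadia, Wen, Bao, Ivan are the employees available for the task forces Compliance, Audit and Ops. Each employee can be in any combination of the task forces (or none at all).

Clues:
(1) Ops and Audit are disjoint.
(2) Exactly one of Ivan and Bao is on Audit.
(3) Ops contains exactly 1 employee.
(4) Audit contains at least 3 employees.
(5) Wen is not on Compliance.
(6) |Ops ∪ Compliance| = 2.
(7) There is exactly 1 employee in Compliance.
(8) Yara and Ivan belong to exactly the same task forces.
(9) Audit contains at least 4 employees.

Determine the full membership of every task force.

Compliance = {Nadia}; Audit = {Ivan, Nadia, Wen, Yara}; Ops = {Bao}

From (5): Wen ∉ Compliance.
Suppose Yara ∈ Compliance: no assignment then satisfies all the clues, so Yara ∉ Compliance.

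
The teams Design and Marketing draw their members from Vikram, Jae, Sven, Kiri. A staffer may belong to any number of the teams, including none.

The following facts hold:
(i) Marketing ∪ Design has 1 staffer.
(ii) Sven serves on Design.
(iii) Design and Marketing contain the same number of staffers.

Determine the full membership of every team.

Design = {Sven}; Marketing = {Sven}

From (ii): Sven ∈ Design.
Suppose Vikram ∈ Design: no assignment then satisfies all the clues, so Vikram ∉ Design.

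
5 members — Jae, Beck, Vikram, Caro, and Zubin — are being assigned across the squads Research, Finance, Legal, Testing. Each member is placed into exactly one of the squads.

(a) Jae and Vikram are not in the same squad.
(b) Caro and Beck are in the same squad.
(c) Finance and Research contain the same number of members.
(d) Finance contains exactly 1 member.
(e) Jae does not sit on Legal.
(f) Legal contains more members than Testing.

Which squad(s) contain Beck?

Beck: Legal

From (e): Jae ∉ Legal.
Suppose Beck ∈ Research: no assignment then satisfies all the clues, so Beck ∉ Research.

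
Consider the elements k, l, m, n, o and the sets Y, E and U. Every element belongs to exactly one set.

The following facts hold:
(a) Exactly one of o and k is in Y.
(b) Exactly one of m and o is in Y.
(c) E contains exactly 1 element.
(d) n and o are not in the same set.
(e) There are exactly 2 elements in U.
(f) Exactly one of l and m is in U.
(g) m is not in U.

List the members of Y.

Y = {k, m}

From (g): m ∉ U.
(f) (exactly one): l ∈ U.
Suppose k ∉ Y: no assignment then satisfies all the clues, so k ∈ Y.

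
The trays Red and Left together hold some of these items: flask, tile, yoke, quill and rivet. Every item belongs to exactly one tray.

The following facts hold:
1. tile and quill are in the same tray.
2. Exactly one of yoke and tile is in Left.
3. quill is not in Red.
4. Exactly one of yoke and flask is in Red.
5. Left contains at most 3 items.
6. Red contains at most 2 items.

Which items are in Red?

Red = {rivet, yoke}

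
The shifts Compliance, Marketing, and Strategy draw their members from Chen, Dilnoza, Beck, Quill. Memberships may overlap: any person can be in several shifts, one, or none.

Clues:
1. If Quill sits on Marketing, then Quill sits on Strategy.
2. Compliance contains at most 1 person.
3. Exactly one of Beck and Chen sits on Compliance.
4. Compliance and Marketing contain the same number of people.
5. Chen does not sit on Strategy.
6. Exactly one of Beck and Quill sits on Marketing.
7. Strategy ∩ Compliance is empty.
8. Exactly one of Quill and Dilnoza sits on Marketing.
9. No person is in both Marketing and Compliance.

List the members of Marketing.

Marketing = {Quill}

From (5): Chen ∉ Strategy.
Suppose Chen ∈ Marketing: no assignment then satisfies all the clues, so Chen ∉ Marketing.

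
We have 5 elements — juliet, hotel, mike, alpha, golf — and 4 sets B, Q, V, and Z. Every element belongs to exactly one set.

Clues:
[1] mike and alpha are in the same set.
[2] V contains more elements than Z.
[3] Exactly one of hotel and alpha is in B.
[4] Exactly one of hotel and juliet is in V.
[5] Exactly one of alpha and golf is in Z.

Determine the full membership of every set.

B = {hotel}; Q = {}; V = {alpha, juliet, mike}; Z = {golf}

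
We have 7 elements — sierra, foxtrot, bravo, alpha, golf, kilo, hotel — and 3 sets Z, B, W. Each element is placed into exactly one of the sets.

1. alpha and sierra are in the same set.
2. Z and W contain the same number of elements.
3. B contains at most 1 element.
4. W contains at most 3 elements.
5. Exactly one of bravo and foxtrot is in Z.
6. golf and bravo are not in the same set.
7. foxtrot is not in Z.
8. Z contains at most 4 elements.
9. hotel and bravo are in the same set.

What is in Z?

Z = {bravo, hotel, kilo}

From (7): foxtrot ∉ Z.
(5) (exactly one): bravo ∈ Z.
(6): golf ∉ Z.
(9): hotel matches bravo: hotel ∈ Z.
Suppose sierra ∈ Z: no assignment then satisfies all the clues, so sierra ∉ Z.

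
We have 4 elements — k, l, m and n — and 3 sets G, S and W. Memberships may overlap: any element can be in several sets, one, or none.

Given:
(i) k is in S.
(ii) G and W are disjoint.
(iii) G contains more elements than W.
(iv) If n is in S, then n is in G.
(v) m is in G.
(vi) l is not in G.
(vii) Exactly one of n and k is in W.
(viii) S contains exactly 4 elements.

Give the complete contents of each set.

G = {m, n}; S = {k, l, m, n}; W = {k}

From (i): k ∈ S.
From (v): m ∈ G.
From (vi): l ∉ G.
(ii) (disjoint): m ∉ W.
(viii): only 4 candidates remain for S, so all are in.
(iv): n ∈ G.
(ii) (disjoint): n ∉ W.
(vii) (exactly one): k ∈ W.
(ii) (disjoint): k ∉ G.
Suppose l ∈ W: no assignment then satisfies all the clues, so l ∉ W.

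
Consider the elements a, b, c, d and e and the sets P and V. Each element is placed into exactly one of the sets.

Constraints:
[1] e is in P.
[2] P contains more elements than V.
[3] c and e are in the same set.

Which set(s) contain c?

c: P

From (1): e ∈ P.
(3): c matches e: c ∈ P.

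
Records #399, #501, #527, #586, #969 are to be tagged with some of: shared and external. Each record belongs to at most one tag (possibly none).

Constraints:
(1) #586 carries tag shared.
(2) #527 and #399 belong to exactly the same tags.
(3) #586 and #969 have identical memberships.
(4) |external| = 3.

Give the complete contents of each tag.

shared = {#586, #969}; external = {#399, #501, #527}

From (1): #586 ∈ shared.
(3): #969 matches #586: #969 ∈ shared.
(4): only 3 candidates remain for external, so all are in.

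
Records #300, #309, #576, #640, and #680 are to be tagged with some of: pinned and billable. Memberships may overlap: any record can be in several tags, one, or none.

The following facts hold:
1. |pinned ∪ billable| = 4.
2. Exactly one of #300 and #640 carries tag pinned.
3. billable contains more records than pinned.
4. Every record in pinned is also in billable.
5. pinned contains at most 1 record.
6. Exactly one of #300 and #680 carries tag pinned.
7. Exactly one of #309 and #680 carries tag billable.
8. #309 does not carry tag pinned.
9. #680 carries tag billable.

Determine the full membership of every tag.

pinned = {#300}; billable = {#300, #576, #640, #680}

From (8): #309 ∉ pinned.
From (9): #680 ∈ billable.
(7) (exactly one): #309 ∉ billable.
Suppose #300 ∉ pinned: no assignment then satisfies all the clues, so #300 ∈ pinned.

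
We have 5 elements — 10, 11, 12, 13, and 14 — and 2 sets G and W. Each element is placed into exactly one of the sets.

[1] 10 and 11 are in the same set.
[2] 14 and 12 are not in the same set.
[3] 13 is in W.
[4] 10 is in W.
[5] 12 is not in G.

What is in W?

W = {10, 11, 12, 13}

From (3): 13 ∈ W.
From (4): 10 ∈ W.
From (5): 12 ∉ G.
(1): 11 matches 10: 11 ∉ G.
(1): 11 matches 10: 11 ∈ W.
Only one set left: 12 ∈ W.
(2): 14 ∉ W.
Only one set left: 14 ∈ G.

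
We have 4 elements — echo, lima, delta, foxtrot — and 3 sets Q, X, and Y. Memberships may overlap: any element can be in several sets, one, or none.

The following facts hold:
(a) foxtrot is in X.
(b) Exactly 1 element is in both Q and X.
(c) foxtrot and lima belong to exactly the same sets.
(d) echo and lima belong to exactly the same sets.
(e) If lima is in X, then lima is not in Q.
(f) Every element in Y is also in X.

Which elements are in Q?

From (a): foxtrot ∈ X.
(c): lima matches foxtrot: lima ∈ X.
(d): echo matches lima: echo ∈ X.
(e): lima ∉ Q.
(c): foxtrot matches lima: foxtrot ∉ Q.
(d): echo matches lima: echo ∉ Q.
Suppose delta ∉ Q: no assignment then satisfies all the clues, so delta ∈ Q.

Q = {delta}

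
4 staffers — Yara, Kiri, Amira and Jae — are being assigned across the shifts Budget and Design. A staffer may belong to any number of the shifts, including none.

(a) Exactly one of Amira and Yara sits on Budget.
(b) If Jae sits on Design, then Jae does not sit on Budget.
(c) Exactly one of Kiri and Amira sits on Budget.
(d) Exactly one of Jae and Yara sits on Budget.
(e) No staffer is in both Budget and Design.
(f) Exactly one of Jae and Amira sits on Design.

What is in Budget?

Budget = {Kiri, Yara}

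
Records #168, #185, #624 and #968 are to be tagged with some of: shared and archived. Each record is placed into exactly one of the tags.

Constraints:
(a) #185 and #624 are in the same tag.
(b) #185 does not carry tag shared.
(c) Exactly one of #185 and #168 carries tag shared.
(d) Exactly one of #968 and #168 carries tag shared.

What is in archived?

archived = {#185, #624, #968}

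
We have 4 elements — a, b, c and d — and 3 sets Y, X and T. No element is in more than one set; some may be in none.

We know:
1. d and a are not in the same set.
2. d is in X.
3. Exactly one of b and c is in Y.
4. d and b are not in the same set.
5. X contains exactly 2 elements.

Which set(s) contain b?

b: Y

From (2): d ∈ X.
(1): a ∉ X.
(4): b ∉ X.
(5): only 2 candidates remain for X, so all are in.
(3) (exactly one): b ∈ Y.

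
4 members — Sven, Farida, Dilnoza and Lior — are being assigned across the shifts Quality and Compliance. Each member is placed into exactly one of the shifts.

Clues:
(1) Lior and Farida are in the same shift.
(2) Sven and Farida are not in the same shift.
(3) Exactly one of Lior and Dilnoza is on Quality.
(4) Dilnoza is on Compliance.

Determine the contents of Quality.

From (4): Dilnoza ∈ Compliance.
(3) (exactly one): Lior ∈ Quality.
(1): Farida matches Lior: Farida ∈ Quality.
(2): Sven ∉ Quality.
Only one shift left: Sven ∈ Compliance.

Quality = {Farida, Lior}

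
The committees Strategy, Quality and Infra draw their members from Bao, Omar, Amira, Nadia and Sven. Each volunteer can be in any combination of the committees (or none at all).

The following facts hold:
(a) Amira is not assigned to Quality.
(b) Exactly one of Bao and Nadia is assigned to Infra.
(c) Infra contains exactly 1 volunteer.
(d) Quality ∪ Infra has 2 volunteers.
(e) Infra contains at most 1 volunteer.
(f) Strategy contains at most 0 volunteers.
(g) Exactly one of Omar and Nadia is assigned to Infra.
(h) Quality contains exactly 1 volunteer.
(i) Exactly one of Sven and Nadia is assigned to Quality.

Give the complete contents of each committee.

Strategy = {}; Quality = {Sven}; Infra = {Nadia}

From (a): Amira ∉ Quality.
(f): Strategy already has 0, so the rest are out.
Suppose Bao ∈ Quality: no assignment then satisfies all the clues, so Bao ∉ Quality.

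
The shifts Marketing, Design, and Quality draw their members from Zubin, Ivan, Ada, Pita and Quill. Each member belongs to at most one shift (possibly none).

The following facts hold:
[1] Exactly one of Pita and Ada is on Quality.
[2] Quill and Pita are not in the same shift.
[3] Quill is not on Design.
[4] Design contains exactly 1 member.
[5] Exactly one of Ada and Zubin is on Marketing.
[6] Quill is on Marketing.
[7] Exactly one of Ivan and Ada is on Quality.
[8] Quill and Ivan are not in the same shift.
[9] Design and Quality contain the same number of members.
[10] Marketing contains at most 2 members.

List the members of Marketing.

Marketing = {Quill, Zubin}

From (3): Quill ∉ Design.
From (6): Quill ∈ Marketing.
(2): Pita ∉ Marketing.
(8): Ivan ∉ Marketing.
Suppose Zubin ∉ Marketing: no assignment then satisfies all the clues, so Zubin ∈ Marketing.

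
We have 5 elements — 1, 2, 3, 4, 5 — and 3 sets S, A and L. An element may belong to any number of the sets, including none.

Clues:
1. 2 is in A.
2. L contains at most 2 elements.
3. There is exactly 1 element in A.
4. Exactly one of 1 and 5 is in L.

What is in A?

A = {2}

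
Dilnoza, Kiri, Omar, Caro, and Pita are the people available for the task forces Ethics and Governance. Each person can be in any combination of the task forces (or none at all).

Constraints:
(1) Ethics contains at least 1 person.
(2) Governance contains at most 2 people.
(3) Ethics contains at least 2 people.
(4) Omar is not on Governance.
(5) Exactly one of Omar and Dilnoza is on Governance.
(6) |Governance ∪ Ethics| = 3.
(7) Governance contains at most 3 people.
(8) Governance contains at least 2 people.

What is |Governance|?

From (4): Omar ∉ Governance.
(5) (exactly one): Dilnoza ∈ Governance.

2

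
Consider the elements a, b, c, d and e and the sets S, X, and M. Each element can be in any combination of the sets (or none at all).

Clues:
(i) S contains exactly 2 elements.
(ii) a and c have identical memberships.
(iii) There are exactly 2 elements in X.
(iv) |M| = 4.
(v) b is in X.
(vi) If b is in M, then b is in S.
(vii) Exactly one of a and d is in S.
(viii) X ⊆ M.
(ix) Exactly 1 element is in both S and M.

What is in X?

X = {b, e}

From (v): b ∈ X.
(viii) with b ∈ X: b ∈ M.
(vi): b ∈ S.
Suppose a ∈ X: no assignment then satisfies all the clues, so a ∉ X.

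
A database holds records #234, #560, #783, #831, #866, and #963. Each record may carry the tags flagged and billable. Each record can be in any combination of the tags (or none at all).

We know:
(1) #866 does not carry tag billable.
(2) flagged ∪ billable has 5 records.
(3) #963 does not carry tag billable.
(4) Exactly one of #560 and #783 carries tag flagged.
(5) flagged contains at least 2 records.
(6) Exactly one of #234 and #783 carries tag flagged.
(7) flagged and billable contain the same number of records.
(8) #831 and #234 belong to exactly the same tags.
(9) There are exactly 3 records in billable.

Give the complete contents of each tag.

flagged = {#783, #866, #963}; billable = {#234, #783, #831}

From (1): #866 ∉ billable.
From (3): #963 ∉ billable.
Suppose #234 ∈ flagged: no assignment then satisfies all the clues, so #234 ∉ flagged.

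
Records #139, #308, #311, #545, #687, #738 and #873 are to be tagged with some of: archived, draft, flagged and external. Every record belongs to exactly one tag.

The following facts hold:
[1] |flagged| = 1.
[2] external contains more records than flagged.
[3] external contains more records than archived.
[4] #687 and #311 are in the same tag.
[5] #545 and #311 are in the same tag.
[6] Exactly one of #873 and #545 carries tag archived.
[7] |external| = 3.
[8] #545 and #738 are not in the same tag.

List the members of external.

external = {#311, #545, #687}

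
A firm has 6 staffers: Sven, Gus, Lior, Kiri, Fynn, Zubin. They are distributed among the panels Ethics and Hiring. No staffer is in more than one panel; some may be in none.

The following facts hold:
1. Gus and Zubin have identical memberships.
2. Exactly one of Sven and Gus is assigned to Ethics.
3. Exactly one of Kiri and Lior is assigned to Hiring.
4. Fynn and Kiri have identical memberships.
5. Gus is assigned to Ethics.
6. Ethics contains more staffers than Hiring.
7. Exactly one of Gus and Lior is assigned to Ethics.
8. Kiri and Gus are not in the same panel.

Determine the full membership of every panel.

Ethics = {Gus, Zubin}; Hiring = {Lior}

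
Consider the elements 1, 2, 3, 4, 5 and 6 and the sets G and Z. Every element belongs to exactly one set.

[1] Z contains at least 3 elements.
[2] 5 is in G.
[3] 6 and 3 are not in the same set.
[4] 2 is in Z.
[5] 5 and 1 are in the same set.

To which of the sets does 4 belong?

4: Z

From (2): 5 ∈ G.
From (4): 2 ∈ Z.
(5): 1 matches 5: 1 ∈ G.
Suppose 4 ∈ G: no assignment then satisfies all the clues, so 4 ∉ G.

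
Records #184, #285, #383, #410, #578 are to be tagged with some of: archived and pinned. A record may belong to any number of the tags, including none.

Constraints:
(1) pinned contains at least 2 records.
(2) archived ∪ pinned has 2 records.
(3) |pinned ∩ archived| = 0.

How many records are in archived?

0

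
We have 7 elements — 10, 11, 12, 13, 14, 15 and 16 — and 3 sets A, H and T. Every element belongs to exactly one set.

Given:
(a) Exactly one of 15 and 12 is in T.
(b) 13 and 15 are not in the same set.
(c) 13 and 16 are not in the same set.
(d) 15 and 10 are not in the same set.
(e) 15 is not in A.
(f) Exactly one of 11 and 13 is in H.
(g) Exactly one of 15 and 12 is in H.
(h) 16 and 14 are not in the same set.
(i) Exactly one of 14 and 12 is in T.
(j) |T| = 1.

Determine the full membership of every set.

A = {10, 13, 14}; H = {11, 15, 16}; T = {12}

From (e): 15 ∉ A.
Suppose 10 ∉ A: no assignment then satisfies all the clues, so 10 ∈ A.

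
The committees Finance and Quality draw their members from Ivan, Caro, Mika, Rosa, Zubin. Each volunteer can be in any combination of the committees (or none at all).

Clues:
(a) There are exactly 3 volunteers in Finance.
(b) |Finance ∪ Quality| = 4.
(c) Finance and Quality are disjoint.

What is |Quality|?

1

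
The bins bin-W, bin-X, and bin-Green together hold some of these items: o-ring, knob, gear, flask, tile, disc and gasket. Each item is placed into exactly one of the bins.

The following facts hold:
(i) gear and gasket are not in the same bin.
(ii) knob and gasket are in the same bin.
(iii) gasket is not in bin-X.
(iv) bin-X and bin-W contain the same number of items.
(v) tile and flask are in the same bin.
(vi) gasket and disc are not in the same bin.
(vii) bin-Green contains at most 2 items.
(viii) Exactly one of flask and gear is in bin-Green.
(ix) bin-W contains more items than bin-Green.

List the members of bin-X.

bin-X = {disc, flask, tile}

From (iii): gasket ∉ bin-X.
(ii): knob matches gasket: knob ∉ bin-X.
Suppose o-ring ∈ bin-X: no assignment then satisfies all the clues, so o-ring ∉ bin-X.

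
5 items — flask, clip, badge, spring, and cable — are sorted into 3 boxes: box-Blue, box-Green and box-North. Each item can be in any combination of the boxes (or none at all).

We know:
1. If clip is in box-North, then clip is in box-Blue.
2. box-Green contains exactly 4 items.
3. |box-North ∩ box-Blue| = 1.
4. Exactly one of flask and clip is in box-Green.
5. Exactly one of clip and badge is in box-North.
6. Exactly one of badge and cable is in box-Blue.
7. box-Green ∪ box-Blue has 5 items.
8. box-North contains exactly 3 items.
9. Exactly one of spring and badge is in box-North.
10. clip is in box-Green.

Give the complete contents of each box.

From (10): clip ∈ box-Green.
(4) (exactly one): flask ∉ box-Green.
(2): only 4 candidates remain for box-Green, so all are in.
Suppose flask ∉ box-Blue: no assignment then satisfies all the clues, so flask ∈ box-Blue.

box-Blue = {badge, clip, flask}; box-Green = {badge, cable, clip, spring}; box-North = {cable, clip, spring}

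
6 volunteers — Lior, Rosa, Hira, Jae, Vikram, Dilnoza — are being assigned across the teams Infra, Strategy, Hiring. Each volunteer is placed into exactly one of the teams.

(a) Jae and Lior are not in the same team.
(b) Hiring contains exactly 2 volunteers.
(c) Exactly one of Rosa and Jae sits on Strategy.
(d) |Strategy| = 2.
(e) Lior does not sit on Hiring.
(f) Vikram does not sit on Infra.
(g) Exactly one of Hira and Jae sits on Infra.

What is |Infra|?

2

From (e): Lior ∉ Hiring.
From (f): Vikram ∉ Infra.
Suppose Rosa ∈ Infra: no assignment then satisfies all the clues, so Rosa ∉ Infra.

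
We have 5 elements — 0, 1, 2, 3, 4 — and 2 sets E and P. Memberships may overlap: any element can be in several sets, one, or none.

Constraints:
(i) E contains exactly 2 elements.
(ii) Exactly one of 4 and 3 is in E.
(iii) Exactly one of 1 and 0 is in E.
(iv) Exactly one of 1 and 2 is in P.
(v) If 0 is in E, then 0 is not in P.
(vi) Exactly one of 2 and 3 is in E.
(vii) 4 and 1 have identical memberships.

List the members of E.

E = {0, 3}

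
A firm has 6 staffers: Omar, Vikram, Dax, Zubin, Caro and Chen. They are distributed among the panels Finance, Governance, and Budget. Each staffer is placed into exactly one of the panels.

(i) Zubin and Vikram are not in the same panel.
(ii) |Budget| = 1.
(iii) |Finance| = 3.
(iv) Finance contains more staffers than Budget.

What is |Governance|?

2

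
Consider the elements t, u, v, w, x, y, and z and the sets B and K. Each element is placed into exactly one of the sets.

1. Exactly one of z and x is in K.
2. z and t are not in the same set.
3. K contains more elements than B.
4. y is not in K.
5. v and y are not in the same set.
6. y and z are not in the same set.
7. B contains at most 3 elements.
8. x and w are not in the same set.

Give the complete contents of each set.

From (4): y ∉ K.
Only one set left: y ∈ B.
(5): v ∉ B.
(6): z ∉ B.
Only one set left: v ∈ K.
Only one set left: z ∈ K.
(1) (exactly one): x ∉ K.
(2): t ∉ K.
Only one set left: t ∈ B.
Only one set left: x ∈ B.
(7): B already has 3, so the rest are out.
Only one set left: w ∈ K.

B = {t, x, y}; K = {u, v, w, z}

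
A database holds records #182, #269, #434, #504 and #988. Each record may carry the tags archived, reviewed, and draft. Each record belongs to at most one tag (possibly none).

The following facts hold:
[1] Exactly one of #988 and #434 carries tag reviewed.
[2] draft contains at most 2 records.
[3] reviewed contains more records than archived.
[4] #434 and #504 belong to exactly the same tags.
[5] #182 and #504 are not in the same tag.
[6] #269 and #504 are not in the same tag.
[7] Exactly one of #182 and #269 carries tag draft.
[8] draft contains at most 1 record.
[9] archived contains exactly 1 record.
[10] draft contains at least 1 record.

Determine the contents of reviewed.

reviewed = {#434, #504}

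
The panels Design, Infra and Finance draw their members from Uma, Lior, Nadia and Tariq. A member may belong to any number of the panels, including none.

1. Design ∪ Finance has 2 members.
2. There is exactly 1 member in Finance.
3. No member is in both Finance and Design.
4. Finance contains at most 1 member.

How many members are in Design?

1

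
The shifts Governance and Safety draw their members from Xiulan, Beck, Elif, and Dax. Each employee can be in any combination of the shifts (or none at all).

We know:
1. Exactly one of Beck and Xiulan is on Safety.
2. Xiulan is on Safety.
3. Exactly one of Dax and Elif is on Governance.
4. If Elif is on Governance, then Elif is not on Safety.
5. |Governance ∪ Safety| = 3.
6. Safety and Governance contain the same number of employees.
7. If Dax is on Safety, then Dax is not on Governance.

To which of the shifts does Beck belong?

Beck: none

From (2): Xiulan ∈ Safety.
(1) (exactly one): Beck ∉ Safety.
Suppose Beck ∈ Governance: no assignment then satisfies all the clues, so Beck ∉ Governance.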